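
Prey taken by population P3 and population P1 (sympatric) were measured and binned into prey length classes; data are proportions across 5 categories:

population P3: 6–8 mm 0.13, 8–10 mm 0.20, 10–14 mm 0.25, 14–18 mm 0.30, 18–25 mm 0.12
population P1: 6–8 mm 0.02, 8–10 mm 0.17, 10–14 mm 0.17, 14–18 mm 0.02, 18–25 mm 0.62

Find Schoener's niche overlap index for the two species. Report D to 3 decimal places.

Σ|p₁ᵢ − p₂ᵢ| = 0.11 + 0.03 + 0.08 + 0.28 + 0.50 = 1.00
D = 1 − ½ × 1.00 = 1 − 0.500 = 0.50000

0.500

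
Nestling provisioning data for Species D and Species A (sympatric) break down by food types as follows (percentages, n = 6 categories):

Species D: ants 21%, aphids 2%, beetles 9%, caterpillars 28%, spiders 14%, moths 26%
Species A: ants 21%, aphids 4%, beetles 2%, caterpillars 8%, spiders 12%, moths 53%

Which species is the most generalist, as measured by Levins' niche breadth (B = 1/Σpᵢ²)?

Species D

Convert percentages to proportions (divide by 100).
Σp_Dᵢ² = 0.21² + 0.02² + 0.09² + 0.28² + 0.14² + 0.26² = 0.0441 + 0.0004 + 0.0081 + 0.0784 + 0.0196 + 0.0676 = 0.2182
B_D = 1 / 0.2182 = 4.5830
Σp_Aᵢ² = 0.21² + 0.04² + 0.02² + 0.08² + 0.12² + 0.53² = 0.0441 + 0.0016 + 0.0004 + 0.0064 + 0.0144 + 0.2809 = 0.3478
B_A = 1 / 0.3478 = 2.8752
Highest B → broadest niche (most generalist): Species D (B = 4.58).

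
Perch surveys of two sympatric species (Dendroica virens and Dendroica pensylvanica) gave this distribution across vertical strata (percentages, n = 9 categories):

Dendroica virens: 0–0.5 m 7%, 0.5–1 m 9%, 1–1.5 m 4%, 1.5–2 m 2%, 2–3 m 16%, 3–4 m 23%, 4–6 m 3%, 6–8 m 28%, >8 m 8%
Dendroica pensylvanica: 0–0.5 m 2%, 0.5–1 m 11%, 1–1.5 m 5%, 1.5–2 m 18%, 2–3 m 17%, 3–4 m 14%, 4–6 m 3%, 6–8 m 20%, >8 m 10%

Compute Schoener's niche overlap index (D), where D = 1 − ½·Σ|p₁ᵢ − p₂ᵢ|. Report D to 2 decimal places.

Convert percentages to proportions (divide by 100).
Σ|p₁ᵢ − p₂ᵢ| = 0.05 + 0.02 + 0.01 + 0.16 + 0.01 + 0.09 + 0.00 + 0.08 + 0.02 = 0.44
D = 1 − ½ × 0.44 = 1 − 0.220 = 0.7800

0.78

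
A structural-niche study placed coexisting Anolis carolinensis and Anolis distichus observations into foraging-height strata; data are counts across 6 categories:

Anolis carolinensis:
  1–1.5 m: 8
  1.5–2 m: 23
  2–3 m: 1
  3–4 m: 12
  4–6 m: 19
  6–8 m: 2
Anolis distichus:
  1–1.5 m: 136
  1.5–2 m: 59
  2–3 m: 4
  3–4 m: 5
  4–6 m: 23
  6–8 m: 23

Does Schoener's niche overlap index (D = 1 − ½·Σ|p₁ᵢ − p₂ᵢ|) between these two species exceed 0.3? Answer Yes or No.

Yes

Proportions for Anolis carolinensis (n=65): 8/65=0.1231, 23/65=0.3538, 1/65=0.0154, 12/65=0.1846, 19/65=0.2923, 2/65=0.0308
Proportions for Anolis distichus (n=250): 136/250=0.5440, 59/250=0.2360, 4/250=0.0160, 5/250=0.0200, 23/250=0.0920, 23/250=0.0920
Σ|p₁ᵢ − p₂ᵢ| = 0.4209 + 0.1178 + 0.0006 + 0.1646 + 0.2003 + 0.0612 = 0.9654
D = 1 − ½ × 0.9654 = 1 − 0.48270 = 0.51730
D = 0.51730 > 0.3 → Yes.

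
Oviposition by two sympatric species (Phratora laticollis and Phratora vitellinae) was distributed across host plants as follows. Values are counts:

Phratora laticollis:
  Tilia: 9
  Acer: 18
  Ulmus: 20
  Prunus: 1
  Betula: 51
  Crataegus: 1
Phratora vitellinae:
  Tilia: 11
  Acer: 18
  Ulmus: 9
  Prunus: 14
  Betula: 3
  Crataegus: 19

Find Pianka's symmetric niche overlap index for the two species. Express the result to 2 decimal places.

0.41

Proportions for Phratora laticollis (n=100): 9/100=0.0900, 18/100=0.1800, 20/100=0.2000, 1/100=0.0100, 51/100=0.5100, 1/100=0.0100
Proportions for Phratora vitellinae (n=74): 11/74=0.1486, 18/74=0.2432, 9/74=0.1216, 14/74=0.1892, 3/74=0.0405, 19/74=0.2568
Σ p₁ᵢp₂ᵢ = 0.013374 + 0.043776 + 0.024320 + 0.001892 + 0.020655 + 0.002568 = 0.106585
Σp_1ᵢ² = 0.0900² + 0.1800² + 0.2000² + 0.0100² + 0.5100² + 0.0100² = 0.008100 + 0.032400 + 0.040000 + 0.000100 + 0.260100 + 0.000100 = 0.340800
Σp_2ᵢ² = 0.1486² + 0.2432² + 0.1216² + 0.1892² + 0.0405² + 0.2568² = 0.022082 + 0.059146 + 0.014787 + 0.035797 + 0.001640 + 0.065946 = 0.199398
O = 0.106585 / √(0.340800 × 0.199398) = 0.106585 / 0.2606815 = 0.4089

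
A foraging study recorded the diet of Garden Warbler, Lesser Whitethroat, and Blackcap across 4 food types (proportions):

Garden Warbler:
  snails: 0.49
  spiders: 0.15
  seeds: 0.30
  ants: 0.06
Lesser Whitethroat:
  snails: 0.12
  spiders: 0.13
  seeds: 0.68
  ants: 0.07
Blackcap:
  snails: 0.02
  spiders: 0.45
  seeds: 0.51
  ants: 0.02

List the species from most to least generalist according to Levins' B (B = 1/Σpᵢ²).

Σp_Warbᵢ² = 0.49² + 0.15² + 0.30² + 0.06² = 0.2401 + 0.0225 + 0.0900 + 0.0036 = 0.3562
B_Warb = 1 / 0.3562 = 2.8074
Σp_Whitᵢ² = 0.12² + 0.13² + 0.68² + 0.07² = 0.0144 + 0.0169 + 0.4624 + 0.0049 = 0.4986
B_Whit = 1 / 0.4986 = 2.0056
Σp_Blacᵢ² = 0.02² + 0.45² + 0.51² + 0.02² = 0.0004 + 0.2025 + 0.2601 + 0.0004 = 0.4634
B_Blac = 1 / 0.4634 = 2.1580
Ranking by B (broadest → narrowest): Garden Warbler (2.81) > Blackcap (2.16) > Lesser Whitethroat (2.01)

Garden Warbler > Blackcap > Lesser Whitethroat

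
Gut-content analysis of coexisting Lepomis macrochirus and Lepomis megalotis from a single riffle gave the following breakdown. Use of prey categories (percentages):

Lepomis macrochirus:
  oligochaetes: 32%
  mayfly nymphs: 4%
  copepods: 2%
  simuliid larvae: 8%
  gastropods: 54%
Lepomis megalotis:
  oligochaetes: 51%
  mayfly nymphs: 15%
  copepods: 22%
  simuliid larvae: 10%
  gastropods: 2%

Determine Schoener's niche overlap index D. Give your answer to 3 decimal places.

0.480

Convert percentages to proportions (divide by 100).
Σ|p₁ᵢ − p₂ᵢ| = 0.19 + 0.11 + 0.20 + 0.02 + 0.52 = 1.04
D = 1 − ½ × 1.04 = 1 − 0.520 = 0.48000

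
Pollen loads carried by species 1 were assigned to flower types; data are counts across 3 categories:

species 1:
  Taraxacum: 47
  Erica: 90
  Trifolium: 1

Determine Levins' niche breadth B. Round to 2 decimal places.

1.85

Proportions for species 1 (n=138): 47/138=0.3406, 90/138=0.6522, 1/138=0.0072
Σpᵢ² = 0.3406² + 0.6522² + 0.0072² = 0.116008 + 0.425365 + 0.000052 = 0.541425
B = 1 / 0.541425 = 1.8470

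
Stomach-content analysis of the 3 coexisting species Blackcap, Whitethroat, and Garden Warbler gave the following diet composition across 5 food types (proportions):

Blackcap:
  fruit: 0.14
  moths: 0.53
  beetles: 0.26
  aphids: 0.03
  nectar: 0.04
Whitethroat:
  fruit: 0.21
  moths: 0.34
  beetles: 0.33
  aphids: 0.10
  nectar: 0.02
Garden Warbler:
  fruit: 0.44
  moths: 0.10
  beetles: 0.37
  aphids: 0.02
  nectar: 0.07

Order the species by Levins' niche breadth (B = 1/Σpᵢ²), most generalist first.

Σp_Blacᵢ² = 0.14² + 0.53² + 0.26² + 0.03² + 0.04² = 0.0196 + 0.2809 + 0.0676 + 0.0009 + 0.0016 = 0.3706
B_Blac = 1 / 0.3706 = 2.6983
Σp_Whitᵢ² = 0.21² + 0.34² + 0.33² + 0.10² + 0.02² = 0.0441 + 0.1156 + 0.1089 + 0.0100 + 0.0004 = 0.2790
B_Whit = 1 / 0.2790 = 3.5842
Σp_Warbᵢ² = 0.44² + 0.10² + 0.37² + 0.02² + 0.07² = 0.1936 + 0.0100 + 0.1369 + 0.0004 + 0.0049 = 0.3458
B_Warb = 1 / 0.3458 = 2.8918
Ranking by B (broadest → narrowest): Whitethroat (3.58) > Garden Warbler (2.89) > Blackcap (2.70)

Whitethroat > Garden Warbler > Blackcap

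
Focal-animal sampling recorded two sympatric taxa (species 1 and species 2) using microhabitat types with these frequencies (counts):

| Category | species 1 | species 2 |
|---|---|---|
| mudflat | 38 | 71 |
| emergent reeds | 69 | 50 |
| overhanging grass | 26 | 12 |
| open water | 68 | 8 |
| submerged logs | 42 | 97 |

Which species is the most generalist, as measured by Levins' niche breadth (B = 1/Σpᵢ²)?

species 1

Proportions for species 1 (n=243): 38/243=0.1564, 69/243=0.2840, 26/243=0.1070, 68/243=0.2798, 42/243=0.1728
Proportions for species 2 (n=238): 71/238=0.2983, 50/238=0.2101, 12/238=0.0504, 8/238=0.0336, 97/238=0.4076
Σp_1ᵢ² = 0.1564² + 0.2840² + 0.1070² + 0.2798² + 0.1728² = 0.024461 + 0.080656 + 0.011449 + 0.078288 + 0.029860 = 0.224714
B_1 = 1 / 0.224714 = 4.4501
Σp_2ᵢ² = 0.2983² + 0.2101² + 0.0504² + 0.0336² + 0.4076² = 0.088983 + 0.044142 + 0.002540 + 0.001129 + 0.166138 = 0.302932
B_2 = 1 / 0.302932 = 3.3011
Highest B → broadest niche (most generalist): species 1 (B = 4.45).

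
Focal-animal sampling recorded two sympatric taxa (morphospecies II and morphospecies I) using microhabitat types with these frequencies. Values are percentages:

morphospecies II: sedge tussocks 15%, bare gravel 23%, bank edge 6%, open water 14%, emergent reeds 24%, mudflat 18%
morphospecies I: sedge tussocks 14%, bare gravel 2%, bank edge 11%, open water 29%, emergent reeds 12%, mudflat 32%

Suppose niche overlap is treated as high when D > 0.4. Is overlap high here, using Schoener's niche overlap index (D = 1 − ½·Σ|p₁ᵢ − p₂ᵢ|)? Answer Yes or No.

Convert percentages to proportions (divide by 100).
Σ|p₁ᵢ − p₂ᵢ| = 0.01 + 0.21 + 0.05 + 0.15 + 0.12 + 0.14 = 0.68
D = 1 − ½ × 0.68 = 1 − 0.340 = 0.6600
D = 0.6600 > 0.4 → Yes.

Yes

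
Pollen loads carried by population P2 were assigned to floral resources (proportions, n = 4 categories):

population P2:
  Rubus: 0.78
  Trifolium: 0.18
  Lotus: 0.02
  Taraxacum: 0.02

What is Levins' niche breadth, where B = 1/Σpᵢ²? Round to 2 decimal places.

Σpᵢ² = 0.78² + 0.18² + 0.02² + 0.02² = 0.6084 + 0.0324 + 0.0004 + 0.0004 = 0.6416
B = 1 / 0.6416 = 1.5586

1.56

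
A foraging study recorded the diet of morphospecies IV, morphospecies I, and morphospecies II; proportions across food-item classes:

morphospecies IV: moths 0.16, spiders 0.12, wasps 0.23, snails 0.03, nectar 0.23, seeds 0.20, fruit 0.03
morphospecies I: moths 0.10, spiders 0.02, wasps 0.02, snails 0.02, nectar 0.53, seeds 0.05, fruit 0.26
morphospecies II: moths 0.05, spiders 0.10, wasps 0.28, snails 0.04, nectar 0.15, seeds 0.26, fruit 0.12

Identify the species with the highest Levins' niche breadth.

Σp_IVᵢ² = 0.16² + 0.12² + 0.23² + 0.03² + 0.23² + 0.20² + 0.03² = 0.0256 + 0.0144 + 0.0529 + 0.0009 + 0.0529 + 0.0400 + 0.0009 = 0.1876
B_IV = 1 / 0.1876 = 5.3305
Σp_Iᵢ² = 0.10² + 0.02² + 0.02² + 0.02² + 0.53² + 0.05² + 0.26² = 0.0100 + 0.0004 + 0.0004 + 0.0004 + 0.2809 + 0.0025 + 0.0676 = 0.3622
B_I = 1 / 0.3622 = 2.7609
Σp_IIᵢ² = 0.05² + 0.10² + 0.28² + 0.04² + 0.15² + 0.26² + 0.12² = 0.0025 + 0.0100 + 0.0784 + 0.0016 + 0.0225 + 0.0676 + 0.0144 = 0.1970
B_II = 1 / 0.1970 = 5.0761
Highest B → broadest niche (most generalist): morphospecies IV (B = 5.33).

morphospecies IV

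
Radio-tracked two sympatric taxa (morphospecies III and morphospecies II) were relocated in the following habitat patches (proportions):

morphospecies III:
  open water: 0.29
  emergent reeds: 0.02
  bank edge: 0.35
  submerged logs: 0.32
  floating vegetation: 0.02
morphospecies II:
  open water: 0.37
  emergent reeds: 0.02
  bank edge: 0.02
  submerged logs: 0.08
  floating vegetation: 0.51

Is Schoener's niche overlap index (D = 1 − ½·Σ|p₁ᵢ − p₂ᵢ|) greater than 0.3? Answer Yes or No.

Yes

Σ|p₁ᵢ − p₂ᵢ| = 0.08 + 0.00 + 0.33 + 0.24 + 0.49 = 1.14
D = 1 − ½ × 1.14 = 1 − 0.570 = 0.4300
D = 0.4300 > 0.3 → Yes.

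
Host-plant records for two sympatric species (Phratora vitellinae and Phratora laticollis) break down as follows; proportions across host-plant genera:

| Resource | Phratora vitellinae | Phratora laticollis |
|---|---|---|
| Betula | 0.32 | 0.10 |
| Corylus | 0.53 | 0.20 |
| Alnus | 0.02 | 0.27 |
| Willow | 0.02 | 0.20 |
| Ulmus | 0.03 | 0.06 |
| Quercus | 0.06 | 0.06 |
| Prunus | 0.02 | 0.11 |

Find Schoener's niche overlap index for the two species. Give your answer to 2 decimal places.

0.45

Σ|p₁ᵢ − p₂ᵢ| = 0.22 + 0.33 + 0.25 + 0.18 + 0.03 + 0.00 + 0.09 = 1.10
D = 1 − ½ × 1.10 = 1 − 0.550 = 0.4500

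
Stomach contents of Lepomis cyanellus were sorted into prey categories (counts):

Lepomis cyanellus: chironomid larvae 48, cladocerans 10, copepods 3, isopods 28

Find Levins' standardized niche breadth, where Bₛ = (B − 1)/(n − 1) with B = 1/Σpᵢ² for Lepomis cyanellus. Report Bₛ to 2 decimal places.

Proportions for Lepomis cyanellus (n=89): 48/89=0.5393, 10/89=0.1124, 3/89=0.0337, 28/89=0.3146
Σpᵢ² = 0.5393² + 0.1124² + 0.0337² + 0.3146² = 0.290844 + 0.012634 + 0.001136 + 0.098973 = 0.403587
B = 1 / 0.403587 = 2.4778
Bₛ = (B − 1)/(n − 1) = (2.4778 − 1)/(4 − 1) = 1.4778/3 = 0.4926

0.49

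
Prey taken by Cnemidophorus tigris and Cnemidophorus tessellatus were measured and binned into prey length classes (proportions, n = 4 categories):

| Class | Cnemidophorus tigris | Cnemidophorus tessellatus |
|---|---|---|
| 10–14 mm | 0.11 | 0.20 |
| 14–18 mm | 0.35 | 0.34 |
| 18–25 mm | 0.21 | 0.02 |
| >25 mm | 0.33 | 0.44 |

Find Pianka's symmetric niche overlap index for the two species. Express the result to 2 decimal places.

Σ p₁ᵢp₂ᵢ = 0.0220 + 0.1190 + 0.0042 + 0.1452 = 0.2904
Σp_1ᵢ² = 0.11² + 0.35² + 0.21² + 0.33² = 0.0121 + 0.1225 + 0.0441 + 0.1089 = 0.2876
Σp_2ᵢ² = 0.20² + 0.34² + 0.02² + 0.44² = 0.0400 + 0.1156 + 0.0004 + 0.1936 = 0.3496
O = 0.2904 / √(0.2876 × 0.3496) = 0.2904 / 0.31709 = 0.9158

0.92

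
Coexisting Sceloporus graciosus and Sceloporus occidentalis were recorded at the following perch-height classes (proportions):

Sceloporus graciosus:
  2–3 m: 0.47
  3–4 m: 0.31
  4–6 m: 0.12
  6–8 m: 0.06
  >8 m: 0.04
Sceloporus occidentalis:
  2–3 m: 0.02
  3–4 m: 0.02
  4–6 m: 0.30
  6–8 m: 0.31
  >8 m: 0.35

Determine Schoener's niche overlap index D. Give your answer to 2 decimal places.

0.26

Σ|p₁ᵢ − p₂ᵢ| = 0.45 + 0.29 + 0.18 + 0.25 + 0.31 = 1.48
D = 1 − ½ × 1.48 = 1 − 0.740 = 0.2600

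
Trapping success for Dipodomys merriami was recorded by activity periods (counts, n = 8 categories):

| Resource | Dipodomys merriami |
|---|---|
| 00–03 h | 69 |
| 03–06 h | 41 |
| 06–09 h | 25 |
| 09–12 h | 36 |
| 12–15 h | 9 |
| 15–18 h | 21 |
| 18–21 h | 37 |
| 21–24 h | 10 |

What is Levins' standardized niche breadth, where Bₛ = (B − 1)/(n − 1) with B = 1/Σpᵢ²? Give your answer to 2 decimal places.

Proportions for Dipodomys merriami (n=248): 69/248=0.2782, 41/248=0.1653, 25/248=0.1008, 36/248=0.1452, 9/248=0.0363, 21/248=0.0847, 37/248=0.1492, 10/248=0.0403
Σpᵢ² = 0.2782² + 0.1653² + 0.1008² + 0.1452² + 0.0363² + 0.0847² + 0.1492² + 0.0403² = 0.077395 + 0.027324 + 0.010161 + 0.021083 + 0.001318 + 0.007174 + 0.022261 + 0.001624 = 0.168340
B = 1 / 0.168340 = 5.9404
Bₛ = (B − 1)/(n − 1) = (5.9404 − 1)/(8 − 1) = 4.9404/7 = 0.7058

0.71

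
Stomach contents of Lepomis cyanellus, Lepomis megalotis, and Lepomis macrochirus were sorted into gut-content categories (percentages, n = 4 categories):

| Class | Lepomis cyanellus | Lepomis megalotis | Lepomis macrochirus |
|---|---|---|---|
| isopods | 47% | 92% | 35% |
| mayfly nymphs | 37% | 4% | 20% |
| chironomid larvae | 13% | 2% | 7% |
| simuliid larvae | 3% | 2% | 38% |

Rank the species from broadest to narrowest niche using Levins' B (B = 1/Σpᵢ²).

Convert percentages to proportions (divide by 100).
Σp_cyanᵢ² = 0.47² + 0.37² + 0.13² + 0.03² = 0.2209 + 0.1369 + 0.0169 + 0.0009 = 0.3756
B_cyan = 1 / 0.3756 = 2.6624
Σp_megaᵢ² = 0.92² + 0.04² + 0.02² + 0.02² = 0.8464 + 0.0016 + 0.0004 + 0.0004 = 0.8488
B_mega = 1 / 0.8488 = 1.1781
Σp_macrᵢ² = 0.35² + 0.20² + 0.07² + 0.38² = 0.1225 + 0.0400 + 0.0049 + 0.1444 = 0.3118
B_macr = 1 / 0.3118 = 3.2072
Ranking by B (broadest → narrowest): Lepomis macrochirus (3.21) > Lepomis cyanellus (2.66) > Lepomis megalotis (1.18)

Lepomis macrochirus > Lepomis cyanellus > Lepomis megalotis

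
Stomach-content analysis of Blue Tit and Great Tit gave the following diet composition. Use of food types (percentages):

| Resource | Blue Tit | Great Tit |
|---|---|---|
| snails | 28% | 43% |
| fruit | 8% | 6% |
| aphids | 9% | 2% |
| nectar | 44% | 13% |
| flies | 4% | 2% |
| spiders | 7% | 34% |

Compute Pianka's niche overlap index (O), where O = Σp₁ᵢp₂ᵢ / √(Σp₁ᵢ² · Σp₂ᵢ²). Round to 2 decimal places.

0.68

Convert percentages to proportions (divide by 100).
Σ p₁ᵢp₂ᵢ = 0.1204 + 0.0048 + 0.0018 + 0.0572 + 0.0008 + 0.0238 = 0.2088
Σp_1ᵢ² = 0.28² + 0.08² + 0.09² + 0.44² + 0.04² + 0.07² = 0.0784 + 0.0064 + 0.0081 + 0.1936 + 0.0016 + 0.0049 = 0.2930
Σp_2ᵢ² = 0.43² + 0.06² + 0.02² + 0.13² + 0.02² + 0.34² = 0.1849 + 0.0036 + 0.0004 + 0.0169 + 0.0004 + 0.1156 = 0.3218
O = 0.2088 / √(0.2930 × 0.3218) = 0.2088 / 0.30706 = 0.6800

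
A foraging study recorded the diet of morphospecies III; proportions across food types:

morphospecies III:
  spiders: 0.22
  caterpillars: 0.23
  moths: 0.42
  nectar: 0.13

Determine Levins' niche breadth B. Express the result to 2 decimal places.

Σpᵢ² = 0.22² + 0.23² + 0.42² + 0.13² = 0.0484 + 0.0529 + 0.1764 + 0.0169 = 0.2946
B = 1 / 0.2946 = 3.3944

3.39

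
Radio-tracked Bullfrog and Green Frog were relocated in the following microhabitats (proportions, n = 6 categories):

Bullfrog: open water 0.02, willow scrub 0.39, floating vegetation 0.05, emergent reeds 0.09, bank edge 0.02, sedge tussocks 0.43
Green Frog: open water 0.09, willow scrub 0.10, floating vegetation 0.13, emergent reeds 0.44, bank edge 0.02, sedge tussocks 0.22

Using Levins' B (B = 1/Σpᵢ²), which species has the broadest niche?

Σp_Bullᵢ² = 0.02² + 0.39² + 0.05² + 0.09² + 0.02² + 0.43² = 0.0004 + 0.1521 + 0.0025 + 0.0081 + 0.0004 + 0.1849 = 0.3484
B_Bull = 1 / 0.3484 = 2.8703
Σp_Frogᵢ² = 0.09² + 0.10² + 0.13² + 0.44² + 0.02² + 0.22² = 0.0081 + 0.0100 + 0.0169 + 0.1936 + 0.0004 + 0.0484 = 0.2774
B_Frog = 1 / 0.2774 = 3.6049
Highest B → broadest niche (most generalist): Green Frog (B = 3.60).

Green Frog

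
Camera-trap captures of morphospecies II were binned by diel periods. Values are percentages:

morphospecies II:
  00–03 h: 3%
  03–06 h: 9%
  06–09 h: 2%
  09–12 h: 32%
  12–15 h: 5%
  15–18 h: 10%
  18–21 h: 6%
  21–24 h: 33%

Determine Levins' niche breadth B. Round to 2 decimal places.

Convert percentages to proportions (divide by 100).
Σpᵢ² = 0.03² + 0.09² + 0.02² + 0.32² + 0.05² + 0.10² + 0.06² + 0.33² = 0.0009 + 0.0081 + 0.0004 + 0.1024 + 0.0025 + 0.0100 + 0.0036 + 0.1089 = 0.2368
B = 1 / 0.2368 = 4.2230

4.22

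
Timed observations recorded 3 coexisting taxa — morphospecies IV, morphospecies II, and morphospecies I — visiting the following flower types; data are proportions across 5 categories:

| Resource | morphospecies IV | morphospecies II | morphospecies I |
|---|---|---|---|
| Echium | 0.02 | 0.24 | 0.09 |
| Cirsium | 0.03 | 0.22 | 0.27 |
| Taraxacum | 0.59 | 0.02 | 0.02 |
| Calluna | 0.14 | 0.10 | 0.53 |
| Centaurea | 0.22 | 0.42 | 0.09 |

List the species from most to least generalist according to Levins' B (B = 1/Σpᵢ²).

morphospecies II > morphospecies I > morphospecies IV

Σp_IVᵢ² = 0.02² + 0.03² + 0.59² + 0.14² + 0.22² = 0.0004 + 0.0009 + 0.3481 + 0.0196 + 0.0484 = 0.4174
B_IV = 1 / 0.4174 = 2.3958
Σp_IIᵢ² = 0.24² + 0.22² + 0.02² + 0.10² + 0.42² = 0.0576 + 0.0484 + 0.0004 + 0.0100 + 0.1764 = 0.2928
B_II = 1 / 0.2928 = 3.4153
Σp_Iᵢ² = 0.09² + 0.27² + 0.02² + 0.53² + 0.09² = 0.0081 + 0.0729 + 0.0004 + 0.2809 + 0.0081 = 0.3704
B_I = 1 / 0.3704 = 2.6998
Ranking by B (broadest → narrowest): morphospecies II (3.42) > morphospecies I (2.70) > morphospecies IV (2.40)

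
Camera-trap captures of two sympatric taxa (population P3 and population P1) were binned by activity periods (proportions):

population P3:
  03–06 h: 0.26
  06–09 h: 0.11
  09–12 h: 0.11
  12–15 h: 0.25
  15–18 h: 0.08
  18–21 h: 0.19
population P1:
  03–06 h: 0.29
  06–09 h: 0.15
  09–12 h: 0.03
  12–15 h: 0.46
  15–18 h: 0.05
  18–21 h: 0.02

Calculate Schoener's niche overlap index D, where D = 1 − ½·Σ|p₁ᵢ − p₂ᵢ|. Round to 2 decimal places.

0.72

Σ|p₁ᵢ − p₂ᵢ| = 0.03 + 0.04 + 0.08 + 0.21 + 0.03 + 0.17 = 0.56
D = 1 − ½ × 0.56 = 1 − 0.280 = 0.7200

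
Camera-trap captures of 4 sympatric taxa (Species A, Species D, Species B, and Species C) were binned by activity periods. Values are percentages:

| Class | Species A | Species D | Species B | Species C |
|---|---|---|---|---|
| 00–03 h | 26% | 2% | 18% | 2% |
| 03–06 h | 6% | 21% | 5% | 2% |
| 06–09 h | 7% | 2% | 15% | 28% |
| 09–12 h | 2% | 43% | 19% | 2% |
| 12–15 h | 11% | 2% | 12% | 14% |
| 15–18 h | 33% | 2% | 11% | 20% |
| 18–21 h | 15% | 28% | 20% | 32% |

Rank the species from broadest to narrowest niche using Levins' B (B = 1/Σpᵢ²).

Convert percentages to proportions (divide by 100).
Σp_Aᵢ² = 0.26² + 0.06² + 0.07² + 0.02² + 0.11² + 0.33² + 0.15² = 0.0676 + 0.0036 + 0.0049 + 0.0004 + 0.0121 + 0.1089 + 0.0225 = 0.2200
B_A = 1 / 0.2200 = 4.5455
Σp_Dᵢ² = 0.02² + 0.21² + 0.02² + 0.43² + 0.02² + 0.02² + 0.28² = 0.0004 + 0.0441 + 0.0004 + 0.1849 + 0.0004 + 0.0004 + 0.0784 = 0.3090
B_D = 1 / 0.3090 = 3.2362
Σp_Bᵢ² = 0.18² + 0.05² + 0.15² + 0.19² + 0.12² + 0.11² + 0.20² = 0.0324 + 0.0025 + 0.0225 + 0.0361 + 0.0144 + 0.0121 + 0.0400 = 0.1600
B_B = 1 / 0.1600 = 6.2500
Σp_Cᵢ² = 0.02² + 0.02² + 0.28² + 0.02² + 0.14² + 0.20² + 0.32² = 0.0004 + 0.0004 + 0.0784 + 0.0004 + 0.0196 + 0.0400 + 0.1024 = 0.2416
B_C = 1 / 0.2416 = 4.1391
Ranking by B (broadest → narrowest): Species B (6.25) > Species A (4.55) > Species C (4.14) > Species D (3.24)

Species B > Species A > Species C > Species D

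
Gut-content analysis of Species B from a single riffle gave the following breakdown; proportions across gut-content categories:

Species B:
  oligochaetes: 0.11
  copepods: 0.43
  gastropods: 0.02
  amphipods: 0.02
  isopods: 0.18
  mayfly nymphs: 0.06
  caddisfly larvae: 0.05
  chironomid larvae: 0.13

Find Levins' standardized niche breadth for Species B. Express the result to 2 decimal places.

Σpᵢ² = 0.11² + 0.43² + 0.02² + 0.02² + 0.18² + 0.06² + 0.05² + 0.13² = 0.0121 + 0.1849 + 0.0004 + 0.0004 + 0.0324 + 0.0036 + 0.0025 + 0.0169 = 0.2532
B = 1 / 0.2532 = 3.9494
Bₛ = (B − 1)/(n − 1) = (3.9494 − 1)/(8 − 1) = 2.9494/7 = 0.4213

0.42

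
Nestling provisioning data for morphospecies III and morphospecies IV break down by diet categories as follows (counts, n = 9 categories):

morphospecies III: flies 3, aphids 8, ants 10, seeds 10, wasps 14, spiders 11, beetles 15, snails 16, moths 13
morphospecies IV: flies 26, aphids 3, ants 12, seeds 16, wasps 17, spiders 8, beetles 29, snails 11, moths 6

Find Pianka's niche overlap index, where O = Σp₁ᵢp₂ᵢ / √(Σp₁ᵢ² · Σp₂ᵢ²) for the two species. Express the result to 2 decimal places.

Proportions for morphospecies III (n=100): 3/100=0.0300, 8/100=0.0800, 10/100=0.1000, 10/100=0.1000, 14/100=0.1400, 11/100=0.1100, 15/100=0.1500, 16/100=0.1600, 13/100=0.1300
Proportions for morphospecies IV (n=128): 26/128=0.2031, 3/128=0.0234, 12/128=0.0938, 16/128=0.1250, 17/128=0.1328, 8/128=0.0625, 29/128=0.2266, 11/128=0.0859, 6/128=0.0469
Σ p₁ᵢp₂ᵢ = 0.006093 + 0.001872 + 0.009380 + 0.012500 + 0.018592 + 0.006875 + 0.033990 + 0.013744 + 0.006097 = 0.109143
Σp_1ᵢ² = 0.0300² + 0.0800² + 0.1000² + 0.1000² + 0.1400² + 0.1100² + 0.1500² + 0.1600² + 0.1300² = 0.000900 + 0.006400 + 0.010000 + 0.010000 + 0.019600 + 0.012100 + 0.022500 + 0.025600 + 0.016900 = 0.124000
Σp_2ᵢ² = 0.2031² + 0.0234² + 0.0938² + 0.1250² + 0.1328² + 0.0625² + 0.2266² + 0.0859² + 0.0469² = 0.041250 + 0.000548 + 0.008798 + 0.015625 + 0.017636 + 0.003906 + 0.051348 + 0.007379 + 0.002200 = 0.148690
O = 0.109143 / √(0.124000 × 0.148690) = 0.109143 / 0.1357850 = 0.8038

0.80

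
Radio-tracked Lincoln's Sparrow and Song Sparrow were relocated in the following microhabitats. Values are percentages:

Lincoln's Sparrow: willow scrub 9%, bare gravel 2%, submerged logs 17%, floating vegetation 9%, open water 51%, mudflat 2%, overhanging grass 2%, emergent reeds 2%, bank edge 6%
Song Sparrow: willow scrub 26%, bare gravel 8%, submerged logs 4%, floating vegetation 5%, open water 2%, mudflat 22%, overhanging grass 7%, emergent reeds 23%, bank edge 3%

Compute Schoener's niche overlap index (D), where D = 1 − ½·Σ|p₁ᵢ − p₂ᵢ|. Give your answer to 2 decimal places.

0.31

Convert percentages to proportions (divide by 100).
Σ|p₁ᵢ − p₂ᵢ| = 0.17 + 0.06 + 0.13 + 0.04 + 0.49 + 0.20 + 0.05 + 0.21 + 0.03 = 1.38
D = 1 − ½ × 1.38 = 1 − 0.690 = 0.3100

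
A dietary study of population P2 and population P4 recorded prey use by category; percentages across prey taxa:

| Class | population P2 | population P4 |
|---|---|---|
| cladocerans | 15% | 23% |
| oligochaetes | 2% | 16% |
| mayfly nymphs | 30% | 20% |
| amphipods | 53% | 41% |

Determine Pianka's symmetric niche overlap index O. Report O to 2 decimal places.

Convert percentages to proportions (divide by 100).
Σ p₁ᵢp₂ᵢ = 0.0345 + 0.0032 + 0.0600 + 0.2173 = 0.3150
Σp_1ᵢ² = 0.15² + 0.02² + 0.30² + 0.53² = 0.0225 + 0.0004 + 0.0900 + 0.2809 = 0.3938
Σp_2ᵢ² = 0.23² + 0.16² + 0.20² + 0.41² = 0.0529 + 0.0256 + 0.0400 + 0.1681 = 0.2866
O = 0.3150 / √(0.3938 × 0.2866) = 0.3150 / 0.33595 = 0.9376

0.94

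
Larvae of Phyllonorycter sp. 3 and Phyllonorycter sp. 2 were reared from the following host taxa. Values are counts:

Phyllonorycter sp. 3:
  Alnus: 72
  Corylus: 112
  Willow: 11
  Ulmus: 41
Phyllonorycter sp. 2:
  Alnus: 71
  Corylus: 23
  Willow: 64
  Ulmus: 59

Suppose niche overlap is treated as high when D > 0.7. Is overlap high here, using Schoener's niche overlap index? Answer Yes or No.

No

Proportions for Phyllonorycter sp. 3 (n=236): 72/236=0.3051, 112/236=0.4746, 11/236=0.0466, 41/236=0.1737
Proportions for Phyllonorycter sp. 2 (n=217): 71/217=0.3272, 23/217=0.1060, 64/217=0.2949, 59/217=0.2719
Σ|p₁ᵢ − p₂ᵢ| = 0.0221 + 0.3686 + 0.2483 + 0.0982 = 0.7372
D = 1 − ½ × 0.7372 = 1 − 0.36860 = 0.63140
D = 0.63140 < 0.7 → No.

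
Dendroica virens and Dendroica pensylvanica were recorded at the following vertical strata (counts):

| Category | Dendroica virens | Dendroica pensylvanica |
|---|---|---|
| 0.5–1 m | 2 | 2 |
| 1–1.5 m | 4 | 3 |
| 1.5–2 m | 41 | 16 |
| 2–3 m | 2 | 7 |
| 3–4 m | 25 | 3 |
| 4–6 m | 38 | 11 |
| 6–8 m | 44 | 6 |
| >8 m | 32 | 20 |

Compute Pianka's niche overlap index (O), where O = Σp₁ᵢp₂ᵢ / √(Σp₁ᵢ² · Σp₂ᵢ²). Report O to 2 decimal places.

0.85

Proportions for Dendroica virens (n=188): 2/188=0.0106, 4/188=0.0213, 41/188=0.2181, 2/188=0.0106, 25/188=0.1330, 38/188=0.2021, 44/188=0.2340, 32/188=0.1702
Proportions for Dendroica pensylvanica (n=68): 2/68=0.0294, 3/68=0.0441, 16/68=0.2353, 7/68=0.1029, 3/68=0.0441, 11/68=0.1618, 6/68=0.0882, 20/68=0.2941
Σ p₁ᵢp₂ᵢ = 0.000312 + 0.000939 + 0.051319 + 0.001091 + 0.005865 + 0.032700 + 0.020639 + 0.050056 = 0.162921
Σp_1ᵢ² = 0.0106² + 0.0213² + 0.2181² + 0.0106² + 0.1330² + 0.2021² + 0.2340² + 0.1702² = 0.000112 + 0.000454 + 0.047568 + 0.000112 + 0.017689 + 0.040844 + 0.054756 + 0.028968 = 0.190503
Σp_2ᵢ² = 0.0294² + 0.0441² + 0.2353² + 0.1029² + 0.0441² + 0.1618² + 0.0882² + 0.2941² = 0.000864 + 0.001945 + 0.055366 + 0.010588 + 0.001945 + 0.026179 + 0.007779 + 0.086495 = 0.191161
O = 0.162921 / √(0.190503 × 0.191161) = 0.162921 / 0.1908317 = 0.8537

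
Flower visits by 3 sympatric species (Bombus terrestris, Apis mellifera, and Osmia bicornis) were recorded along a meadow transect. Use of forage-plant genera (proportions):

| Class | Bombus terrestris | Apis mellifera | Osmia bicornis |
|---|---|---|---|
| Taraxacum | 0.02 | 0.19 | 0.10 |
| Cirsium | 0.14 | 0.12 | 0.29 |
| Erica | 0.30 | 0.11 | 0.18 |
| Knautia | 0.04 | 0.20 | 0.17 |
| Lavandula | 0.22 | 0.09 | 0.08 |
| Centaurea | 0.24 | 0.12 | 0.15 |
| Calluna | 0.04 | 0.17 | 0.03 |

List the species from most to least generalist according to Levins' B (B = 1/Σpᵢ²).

Apis mellifera > Osmia bicornis > Bombus terrestris

Σp_terrᵢ² = 0.02² + 0.14² + 0.30² + 0.04² + 0.22² + 0.24² + 0.04² = 0.0004 + 0.0196 + 0.0900 + 0.0016 + 0.0484 + 0.0576 + 0.0016 = 0.2192
B_terr = 1 / 0.2192 = 4.5620
Σp_mellᵢ² = 0.19² + 0.12² + 0.11² + 0.20² + 0.09² + 0.12² + 0.17² = 0.0361 + 0.0144 + 0.0121 + 0.0400 + 0.0081 + 0.0144 + 0.0289 = 0.1540
B_mell = 1 / 0.1540 = 6.4935
Σp_bicoᵢ² = 0.10² + 0.29² + 0.18² + 0.17² + 0.08² + 0.15² + 0.03² = 0.0100 + 0.0841 + 0.0324 + 0.0289 + 0.0064 + 0.0225 + 0.0009 = 0.1852
B_bico = 1 / 0.1852 = 5.3996
Ranking by B (broadest → narrowest): Apis mellifera (6.49) > Osmia bicornis (5.40) > Bombus terrestris (4.56)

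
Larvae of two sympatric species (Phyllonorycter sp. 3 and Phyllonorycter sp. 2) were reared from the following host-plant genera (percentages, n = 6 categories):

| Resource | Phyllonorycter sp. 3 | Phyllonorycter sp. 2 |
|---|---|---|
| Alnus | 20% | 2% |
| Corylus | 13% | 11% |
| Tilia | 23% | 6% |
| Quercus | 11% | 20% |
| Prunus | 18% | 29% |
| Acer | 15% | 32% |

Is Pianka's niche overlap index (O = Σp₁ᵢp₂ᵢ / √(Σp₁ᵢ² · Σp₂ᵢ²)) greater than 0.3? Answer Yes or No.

Convert percentages to proportions (divide by 100).
Σ p₁ᵢp₂ᵢ = 0.0040 + 0.0143 + 0.0138 + 0.0220 + 0.0522 + 0.0480 = 0.1543
Σp_1ᵢ² = 0.20² + 0.13² + 0.23² + 0.11² + 0.18² + 0.15² = 0.0400 + 0.0169 + 0.0529 + 0.0121 + 0.0324 + 0.0225 = 0.1768
Σp_2ᵢ² = 0.02² + 0.11² + 0.06² + 0.20² + 0.29² + 0.32² = 0.0004 + 0.0121 + 0.0036 + 0.0400 + 0.0841 + 0.1024 = 0.2426
O = 0.1543 / √(0.1768 × 0.2426) = 0.1543 / 0.20710 = 0.7451
O = 0.7451 > 0.3 → Yes.

Yes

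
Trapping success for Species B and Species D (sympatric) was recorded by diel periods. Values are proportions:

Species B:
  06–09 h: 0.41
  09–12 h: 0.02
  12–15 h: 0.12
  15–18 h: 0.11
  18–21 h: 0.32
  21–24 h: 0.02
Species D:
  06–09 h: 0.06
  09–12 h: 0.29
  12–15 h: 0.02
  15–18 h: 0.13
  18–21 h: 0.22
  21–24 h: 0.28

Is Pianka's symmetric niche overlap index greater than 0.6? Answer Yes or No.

Σ p₁ᵢp₂ᵢ = 0.0246 + 0.0058 + 0.0024 + 0.0143 + 0.0704 + 0.0056 = 0.1231
Σp_1ᵢ² = 0.41² + 0.02² + 0.12² + 0.11² + 0.32² + 0.02² = 0.1681 + 0.0004 + 0.0144 + 0.0121 + 0.1024 + 0.0004 = 0.2978
Σp_2ᵢ² = 0.06² + 0.29² + 0.02² + 0.13² + 0.22² + 0.28² = 0.0036 + 0.0841 + 0.0004 + 0.0169 + 0.0484 + 0.0784 = 0.2318
O = 0.1231 / √(0.2978 × 0.2318) = 0.1231 / 0.26274 = 0.4685
O = 0.4685 < 0.6 → No.

No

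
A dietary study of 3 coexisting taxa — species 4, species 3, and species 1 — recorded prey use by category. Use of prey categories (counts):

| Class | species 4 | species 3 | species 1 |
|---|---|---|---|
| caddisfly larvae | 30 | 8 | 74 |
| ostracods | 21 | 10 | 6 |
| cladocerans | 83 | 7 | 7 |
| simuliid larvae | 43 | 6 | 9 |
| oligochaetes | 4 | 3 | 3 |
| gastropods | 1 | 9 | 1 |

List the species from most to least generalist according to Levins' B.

Proportions for species 4 (n=182): 30/182=0.1648, 21/182=0.1154, 83/182=0.4560, 43/182=0.2363, 4/182=0.0220, 1/182=0.0055
Proportions for species 3 (n=43): 8/43=0.1860, 10/43=0.2326, 7/43=0.1628, 6/43=0.1395, 3/43=0.0698, 9/43=0.2093
Proportions for species 1 (n=100): 74/100=0.7400, 6/100=0.0600, 7/100=0.0700, 9/100=0.0900, 3/100=0.0300, 1/100=0.0100
Σp_4ᵢ² = 0.1648² + 0.1154² + 0.4560² + 0.2363² + 0.0220² + 0.0055² = 0.027159 + 0.013317 + 0.207936 + 0.055838 + 0.000484 + 0.000030 = 0.304764
B_4 = 1 / 0.304764 = 3.2812
Σp_3ᵢ² = 0.1860² + 0.2326² + 0.1628² + 0.1395² + 0.0698² + 0.2093² = 0.034596 + 0.054103 + 0.026504 + 0.019460 + 0.004872 + 0.043806 = 0.183341
B_3 = 1 / 0.183341 = 5.4543
Σp_1ᵢ² = 0.7400² + 0.0600² + 0.0700² + 0.0900² + 0.0300² + 0.0100² = 0.547600 + 0.003600 + 0.004900 + 0.008100 + 0.000900 + 0.000100 = 0.565200
B_1 = 1 / 0.565200 = 1.7693
Ranking by B (broadest → narrowest): species 3 (5.45) > species 4 (3.28) > species 1 (1.77)

species 3 > species 4 > species 1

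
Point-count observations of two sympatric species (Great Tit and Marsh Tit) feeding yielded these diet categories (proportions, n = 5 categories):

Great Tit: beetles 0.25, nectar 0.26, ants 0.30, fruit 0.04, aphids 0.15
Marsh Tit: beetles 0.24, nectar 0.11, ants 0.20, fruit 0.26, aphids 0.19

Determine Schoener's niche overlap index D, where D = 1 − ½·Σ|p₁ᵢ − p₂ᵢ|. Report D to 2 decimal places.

0.74

Σ|p₁ᵢ − p₂ᵢ| = 0.01 + 0.15 + 0.10 + 0.22 + 0.04 = 0.52
D = 1 − ½ × 0.52 = 1 − 0.260 = 0.7400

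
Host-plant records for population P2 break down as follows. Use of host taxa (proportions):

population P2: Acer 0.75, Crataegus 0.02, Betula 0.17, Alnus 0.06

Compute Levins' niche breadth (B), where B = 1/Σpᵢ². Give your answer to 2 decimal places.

Σpᵢ² = 0.75² + 0.02² + 0.17² + 0.06² = 0.5625 + 0.0004 + 0.0289 + 0.0036 = 0.5954
B = 1 / 0.5954 = 1.6795

1.68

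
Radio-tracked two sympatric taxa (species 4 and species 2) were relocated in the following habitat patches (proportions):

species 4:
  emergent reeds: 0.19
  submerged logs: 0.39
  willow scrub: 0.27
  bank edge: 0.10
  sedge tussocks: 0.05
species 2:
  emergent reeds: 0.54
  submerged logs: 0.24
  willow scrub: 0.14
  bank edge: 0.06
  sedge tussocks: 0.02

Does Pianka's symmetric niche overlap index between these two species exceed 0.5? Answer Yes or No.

Yes

Σ p₁ᵢp₂ᵢ = 0.1026 + 0.0936 + 0.0378 + 0.0060 + 0.0010 = 0.2410
Σp_1ᵢ² = 0.19² + 0.39² + 0.27² + 0.10² + 0.05² = 0.0361 + 0.1521 + 0.0729 + 0.0100 + 0.0025 = 0.2736
Σp_2ᵢ² = 0.54² + 0.24² + 0.14² + 0.06² + 0.02² = 0.2916 + 0.0576 + 0.0196 + 0.0036 + 0.0004 = 0.3728
O = 0.2410 / √(0.2736 × 0.3728) = 0.2410 / 0.31937 = 0.7546
O = 0.7546 > 0.5 → Yes.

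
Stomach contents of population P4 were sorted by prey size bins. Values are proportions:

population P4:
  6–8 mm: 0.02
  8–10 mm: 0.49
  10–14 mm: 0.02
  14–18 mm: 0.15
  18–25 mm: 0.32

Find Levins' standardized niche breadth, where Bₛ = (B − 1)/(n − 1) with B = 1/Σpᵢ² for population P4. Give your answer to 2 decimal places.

0.43

Σpᵢ² = 0.02² + 0.49² + 0.02² + 0.15² + 0.32² = 0.0004 + 0.2401 + 0.0004 + 0.0225 + 0.1024 = 0.3658
B = 1 / 0.3658 = 2.7337
Bₛ = (B − 1)/(n − 1) = (2.7337 − 1)/(5 − 1) = 1.7337/4 = 0.4334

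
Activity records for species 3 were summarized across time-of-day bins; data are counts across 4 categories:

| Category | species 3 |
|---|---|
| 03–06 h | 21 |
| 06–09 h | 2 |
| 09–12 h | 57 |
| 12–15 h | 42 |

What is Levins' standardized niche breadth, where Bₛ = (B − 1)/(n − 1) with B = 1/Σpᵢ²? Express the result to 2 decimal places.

Proportions for species 3 (n=122): 21/122=0.1721, 2/122=0.0164, 57/122=0.4672, 42/122=0.3443
Σpᵢ² = 0.1721² + 0.0164² + 0.4672² + 0.3443² = 0.029618 + 0.000269 + 0.218276 + 0.118542 = 0.366705
B = 1 / 0.366705 = 2.7270
Bₛ = (B − 1)/(n − 1) = (2.7270 − 1)/(4 − 1) = 1.7270/3 = 0.5757

0.58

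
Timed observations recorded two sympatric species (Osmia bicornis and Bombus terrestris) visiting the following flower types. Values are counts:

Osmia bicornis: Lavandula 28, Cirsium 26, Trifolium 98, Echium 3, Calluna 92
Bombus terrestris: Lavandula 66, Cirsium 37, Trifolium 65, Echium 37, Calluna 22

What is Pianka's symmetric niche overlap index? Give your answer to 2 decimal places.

Proportions for Osmia bicornis (n=247): 28/247=0.1134, 26/247=0.1053, 98/247=0.3968, 3/247=0.0121, 92/247=0.3725
Proportions for Bombus terrestris (n=227): 66/227=0.2907, 37/227=0.1630, 65/227=0.2863, 37/227=0.1630, 22/227=0.0969
Σ p₁ᵢp₂ᵢ = 0.032965 + 0.017164 + 0.113604 + 0.001972 + 0.036095 = 0.201800
Σp_1ᵢ² = 0.1134² + 0.1053² + 0.3968² + 0.0121² + 0.3725² = 0.012860 + 0.011088 + 0.157450 + 0.000146 + 0.138756 = 0.320300
Σp_2ᵢ² = 0.2907² + 0.1630² + 0.2863² + 0.1630² + 0.0969² = 0.084506 + 0.026569 + 0.081968 + 0.026569 + 0.009390 = 0.229002
O = 0.201800 / √(0.320300 × 0.229002) = 0.201800 / 0.2708308 = 0.7451

0.75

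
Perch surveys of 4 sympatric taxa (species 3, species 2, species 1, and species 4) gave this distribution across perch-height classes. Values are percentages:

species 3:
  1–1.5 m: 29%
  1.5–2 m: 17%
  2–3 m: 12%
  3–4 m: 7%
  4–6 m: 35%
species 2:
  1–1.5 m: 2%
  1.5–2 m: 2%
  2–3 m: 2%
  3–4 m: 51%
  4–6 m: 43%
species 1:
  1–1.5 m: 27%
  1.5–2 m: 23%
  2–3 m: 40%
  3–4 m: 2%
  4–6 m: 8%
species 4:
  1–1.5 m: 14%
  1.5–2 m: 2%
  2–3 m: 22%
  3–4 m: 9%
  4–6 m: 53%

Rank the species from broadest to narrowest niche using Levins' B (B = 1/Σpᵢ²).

species 3 > species 1 > species 4 > species 2

Convert percentages to proportions (divide by 100).
Σp_3ᵢ² = 0.29² + 0.17² + 0.12² + 0.07² + 0.35² = 0.0841 + 0.0289 + 0.0144 + 0.0049 + 0.1225 = 0.2548
B_3 = 1 / 0.2548 = 3.9246
Σp_2ᵢ² = 0.02² + 0.02² + 0.02² + 0.51² + 0.43² = 0.0004 + 0.0004 + 0.0004 + 0.2601 + 0.1849 = 0.4462
B_2 = 1 / 0.4462 = 2.2411
Σp_1ᵢ² = 0.27² + 0.23² + 0.40² + 0.02² + 0.08² = 0.0729 + 0.0529 + 0.1600 + 0.0004 + 0.0064 = 0.2926
B_1 = 1 / 0.2926 = 3.4176
Σp_4ᵢ² = 0.14² + 0.02² + 0.22² + 0.09² + 0.53² = 0.0196 + 0.0004 + 0.0484 + 0.0081 + 0.2809 = 0.3574
B_4 = 1 / 0.3574 = 2.7980
Ranking by B (broadest → narrowest): species 3 (3.92) > species 1 (3.42) > species 4 (2.80) > species 2 (2.24)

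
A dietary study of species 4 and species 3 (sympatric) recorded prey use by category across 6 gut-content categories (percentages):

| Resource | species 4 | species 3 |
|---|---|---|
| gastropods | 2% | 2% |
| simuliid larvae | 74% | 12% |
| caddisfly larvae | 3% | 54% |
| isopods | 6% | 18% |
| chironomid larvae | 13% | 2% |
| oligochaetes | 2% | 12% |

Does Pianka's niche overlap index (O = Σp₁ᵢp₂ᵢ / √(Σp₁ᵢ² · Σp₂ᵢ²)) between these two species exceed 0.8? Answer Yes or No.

Convert percentages to proportions (divide by 100).
Σ p₁ᵢp₂ᵢ = 0.0004 + 0.0888 + 0.0162 + 0.0108 + 0.0026 + 0.0024 = 0.1212
Σp_1ᵢ² = 0.02² + 0.74² + 0.03² + 0.06² + 0.13² + 0.02² = 0.0004 + 0.5476 + 0.0009 + 0.0036 + 0.0169 + 0.0004 = 0.5698
Σp_2ᵢ² = 0.02² + 0.12² + 0.54² + 0.18² + 0.02² + 0.12² = 0.0004 + 0.0144 + 0.2916 + 0.0324 + 0.0004 + 0.0144 = 0.3536
O = 0.1212 / √(0.5698 × 0.3536) = 0.1212 / 0.44887 = 0.2700
O = 0.2700 < 0.8 → No.

No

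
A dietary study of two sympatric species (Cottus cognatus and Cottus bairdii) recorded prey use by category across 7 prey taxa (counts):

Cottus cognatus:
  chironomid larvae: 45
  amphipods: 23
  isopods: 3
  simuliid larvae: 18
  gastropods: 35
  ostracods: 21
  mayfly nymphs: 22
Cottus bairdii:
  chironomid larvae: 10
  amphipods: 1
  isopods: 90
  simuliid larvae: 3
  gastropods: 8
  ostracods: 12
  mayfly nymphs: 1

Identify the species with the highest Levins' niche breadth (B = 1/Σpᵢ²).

Cottus cognatus

Proportions for Cottus cognatus (n=167): 45/167=0.2695, 23/167=0.1377, 3/167=0.0180, 18/167=0.1078, 35/167=0.2096, 21/167=0.1257, 22/167=0.1317
Proportions for Cottus bairdii (n=125): 10/125=0.0800, 1/125=0.0080, 90/125=0.7200, 3/125=0.0240, 8/125=0.0640, 12/125=0.0960, 1/125=0.0080
Σp_cognᵢ² = 0.2695² + 0.1377² + 0.0180² + 0.1078² + 0.2096² + 0.1257² + 0.1317² = 0.072630 + 0.018961 + 0.000324 + 0.011621 + 0.043932 + 0.015800 + 0.017345 = 0.180613
B_cogn = 1 / 0.180613 = 5.5367
Σp_bairᵢ² = 0.0800² + 0.0080² + 0.7200² + 0.0240² + 0.0640² + 0.0960² + 0.0080² = 0.006400 + 0.000064 + 0.518400 + 0.000576 + 0.004096 + 0.009216 + 0.000064 = 0.538816
B_bair = 1 / 0.538816 = 1.8559
Highest B → broadest niche (most generalist): Cottus cognatus (B = 5.54).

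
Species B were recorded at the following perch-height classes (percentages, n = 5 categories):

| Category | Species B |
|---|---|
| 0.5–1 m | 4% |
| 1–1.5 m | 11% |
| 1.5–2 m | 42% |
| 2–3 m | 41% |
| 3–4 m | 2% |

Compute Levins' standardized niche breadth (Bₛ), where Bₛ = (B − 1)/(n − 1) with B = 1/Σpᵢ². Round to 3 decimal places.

Convert percentages to proportions (divide by 100).
Σpᵢ² = 0.04² + 0.11² + 0.42² + 0.41² + 0.02² = 0.0016 + 0.0121 + 0.1764 + 0.1681 + 0.0004 = 0.3586
B = 1 / 0.3586 = 2.78862
Bₛ = (B − 1)/(n − 1) = (2.78862 − 1)/(5 − 1) = 1.78862/4 = 0.44716

0.447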